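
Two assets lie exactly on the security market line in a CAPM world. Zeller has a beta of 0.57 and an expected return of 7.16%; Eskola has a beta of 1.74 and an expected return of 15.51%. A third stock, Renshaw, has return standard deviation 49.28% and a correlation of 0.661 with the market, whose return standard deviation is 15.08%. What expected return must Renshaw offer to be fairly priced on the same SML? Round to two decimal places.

18.51%

MRP = (15.51% − 7.16%) / (1.74 − 0.57) = 7.1368%
R_f = 7.16% − 0.57 × 7.1368% = 3.0920%
β_Renshaw = ρ·σ_i/σ_m = 0.661 × 49.28 / 15.08 = 2.1601
E(R_Renshaw) = R_f + β × MRP = 3.0920% + 2.1601 × 7.1368% = 18.51%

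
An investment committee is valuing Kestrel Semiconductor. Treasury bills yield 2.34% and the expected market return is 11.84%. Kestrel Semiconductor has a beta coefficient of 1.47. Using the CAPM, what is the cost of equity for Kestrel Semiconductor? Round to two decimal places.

16.31%

Market risk premium = E(R_m) − R_f = 11.84% − 2.34% = 9.50%
E(R) = R_f + β × MRP = 2.34% + 1.47 × 9.50% = 16.31%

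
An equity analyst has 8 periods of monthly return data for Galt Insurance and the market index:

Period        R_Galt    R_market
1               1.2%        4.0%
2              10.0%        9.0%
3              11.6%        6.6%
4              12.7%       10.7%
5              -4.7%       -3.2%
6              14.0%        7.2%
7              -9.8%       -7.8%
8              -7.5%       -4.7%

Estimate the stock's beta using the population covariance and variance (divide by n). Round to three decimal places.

1.350

Mean R_i = (1.2 + 10.0 + 11.6 + 12.7 − 4.7 + 14.0 − 9.8 − 7.5) / 8 = 3.4375%
Mean R_m = (4.0 + 9.0 + 6.6 + 10.7 − 3.2 + 7.2 − 7.8 − 4.7) / 8 = 2.7250%
Σ(R_i − R̄_i)(R_m − R̄_m) = 459.8425  ⇒  Cov = 459.8425 / 8 = 57.4803
Σ(R_m − R̄_m)² = 340.6550  ⇒  Var(R_m) = 340.6550 / 8 = 42.5819
β = Cov / Var(R_m) = 57.4803 / 42.5819 = 1.3499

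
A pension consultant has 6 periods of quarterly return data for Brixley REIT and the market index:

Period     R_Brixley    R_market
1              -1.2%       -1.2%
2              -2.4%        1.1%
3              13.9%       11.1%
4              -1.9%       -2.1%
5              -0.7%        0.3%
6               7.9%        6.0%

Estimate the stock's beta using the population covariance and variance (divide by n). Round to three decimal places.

1.289

Mean R_i = (-1.2 − 2.4 + 13.9 − 1.9 − 0.7 + 7.9) / 6 = 2.6000%
Mean R_m = (-1.2 + 1.1 + 11.1 − 2.1 + 0.3 + 6.0) / 6 = 2.5333%
Σ(R_i − R̄_i)(R_m − R̄_m) = 164.7500  ⇒  Cov = 164.7500 / 6 = 27.4583
Σ(R_m − R̄_m)² = 127.8533  ⇒  Var(R_m) = 127.8533 / 6 = 21.3089
β = Cov / Var(R_m) = 27.4583 / 21.3089 = 1.2886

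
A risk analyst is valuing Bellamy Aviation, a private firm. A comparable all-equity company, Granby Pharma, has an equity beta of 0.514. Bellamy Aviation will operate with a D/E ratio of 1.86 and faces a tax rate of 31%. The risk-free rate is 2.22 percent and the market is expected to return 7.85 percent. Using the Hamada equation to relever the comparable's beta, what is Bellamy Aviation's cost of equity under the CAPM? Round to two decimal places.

β_L = β_U × [1 + (1 − t)(D/E)] = 0.514 × [1 + (1 − 0.31) × 1.86]
    = 0.514 × [1 + 0.69 × 1.86] = 0.514 × 2.2834 = 1.1737
MRP = 7.85% − 2.22% = 5.63%
E(R) = R_f + β_L × MRP = 2.22% + 1.1737 × 5.63% = 8.83%

8.83%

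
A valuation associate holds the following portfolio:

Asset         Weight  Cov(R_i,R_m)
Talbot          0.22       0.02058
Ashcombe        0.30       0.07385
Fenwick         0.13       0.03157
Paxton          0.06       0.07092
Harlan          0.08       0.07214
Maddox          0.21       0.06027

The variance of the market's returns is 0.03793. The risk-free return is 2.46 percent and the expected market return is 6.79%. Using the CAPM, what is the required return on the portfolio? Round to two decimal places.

8.56%

β_Talbot = 0.02058 / 0.03793 = 0.5426
β_Ashcombe = 0.07385 / 0.03793 = 1.9470
β_Fenwick = 0.03157 / 0.03793 = 0.8323
β_Paxton = 0.07092 / 0.03793 = 1.8698
β_Harlan = 0.07214 / 0.03793 = 1.9019
β_Maddox = 0.06027 / 0.03793 = 1.5890
β_P = Σ w_i β_i = 0.22×0.5426 + 0.30×1.9470 + 0.13×0.8323 + 0.06×1.8698 + 0.08×1.9019 + 0.21×1.5890 = 1.4097
MRP = 6.79% − 2.46% = 4.33%
E(R_P) = R_f + β_P × MRP = 2.46% + 1.4097 × 4.33% = 8.56%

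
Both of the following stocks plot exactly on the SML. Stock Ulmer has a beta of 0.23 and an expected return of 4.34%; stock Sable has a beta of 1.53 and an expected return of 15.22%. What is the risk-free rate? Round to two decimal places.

Both satisfy E(R) = R_f + β·MRP, so the slope of the SML is
MRP = (15.22% − 4.34%) / (1.53 − 0.23) = 10.88% / 1.30 = 8.3692%
R_f = E(R_Ulmer) − β_Ulmer·MRP = 4.34% − 0.23 × 8.3692% = 2.4151%

2.42%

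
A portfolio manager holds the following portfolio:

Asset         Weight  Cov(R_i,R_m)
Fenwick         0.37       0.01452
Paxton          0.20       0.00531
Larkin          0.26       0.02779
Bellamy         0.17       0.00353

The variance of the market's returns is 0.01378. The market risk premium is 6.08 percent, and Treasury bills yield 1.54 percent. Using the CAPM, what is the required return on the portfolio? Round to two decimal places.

7.83%

β_Fenwick = 0.01452 / 0.01378 = 1.0537
β_Paxton = 0.00531 / 0.01378 = 0.3853
β_Larkin = 0.02779 / 0.01378 = 2.0167
β_Bellamy = 0.00353 / 0.01378 = 0.2562
β_P = Σ w_i β_i = 0.37×1.0537 + 0.20×0.3853 + 0.26×2.0167 + 0.17×0.2562 = 1.0348
E(R_P) = R_f + β_P × MRP = 1.54% + 1.0348 × 6.08% = 7.83%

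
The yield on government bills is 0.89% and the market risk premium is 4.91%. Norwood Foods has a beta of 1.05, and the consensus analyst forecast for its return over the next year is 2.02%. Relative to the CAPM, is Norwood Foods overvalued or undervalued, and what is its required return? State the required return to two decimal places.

Required return = R_f + β·MRP = 0.89% + 1.05 × 4.91% = 6.05%
Forecast 2.02% < required 6.05% → the stock plots below the SML → overvalued.

Overvalued; required return 6.05%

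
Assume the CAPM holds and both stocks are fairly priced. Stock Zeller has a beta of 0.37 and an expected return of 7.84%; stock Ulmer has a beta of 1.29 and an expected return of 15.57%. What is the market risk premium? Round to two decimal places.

Both satisfy E(R) = R_f + β·MRP, so the slope of the SML is
MRP = (15.57% − 7.84%) / (1.29 − 0.37) = 7.73% / 0.92 = 8.4022%

8.40%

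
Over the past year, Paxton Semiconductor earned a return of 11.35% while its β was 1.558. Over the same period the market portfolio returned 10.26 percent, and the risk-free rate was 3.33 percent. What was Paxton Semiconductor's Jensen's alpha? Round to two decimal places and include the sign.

-2.78%

Market excess return = 10.26% − 3.33% = 6.93%
CAPM benchmark = R_f + β(R_m − R_f) = 3.33% + 1.558 × 6.93% = 14.12694%
α = actual − benchmark = 11.35% − 14.12694% = -2.78%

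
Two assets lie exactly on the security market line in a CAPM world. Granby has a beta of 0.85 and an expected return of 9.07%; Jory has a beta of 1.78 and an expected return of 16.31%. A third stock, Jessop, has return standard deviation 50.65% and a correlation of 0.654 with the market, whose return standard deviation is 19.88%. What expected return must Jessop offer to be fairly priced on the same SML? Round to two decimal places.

15.42%

MRP = (16.31% − 9.07%) / (1.78 − 0.85) = 7.7849%
R_f = 9.07% − 0.85 × 7.7849% = 2.4528%
β_Jessop = ρ·σ_i/σ_m = 0.654 × 50.65 / 19.88 = 1.6663
E(R_Jessop) = R_f + β × MRP = 2.4528% + 1.6663 × 7.7849% = 15.42%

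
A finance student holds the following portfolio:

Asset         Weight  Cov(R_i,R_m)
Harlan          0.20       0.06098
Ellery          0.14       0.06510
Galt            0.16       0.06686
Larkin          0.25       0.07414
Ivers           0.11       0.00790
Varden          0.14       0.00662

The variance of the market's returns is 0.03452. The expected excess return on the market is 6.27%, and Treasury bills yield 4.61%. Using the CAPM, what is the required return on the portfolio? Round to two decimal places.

14.12%

β_Harlan = 0.06098 / 0.03452 = 1.7665
β_Ellery = 0.06510 / 0.03452 = 1.8859
β_Galt = 0.06686 / 0.03452 = 1.9368
β_Larkin = 0.07414 / 0.03452 = 2.1477
β_Ivers = 0.00790 / 0.03452 = 0.2289
β_Varden = 0.00662 / 0.03452 = 0.1918
β_P = Σ w_i β_i = 0.20×1.7665 + 0.14×1.8859 + 0.16×1.9368 + 0.25×2.1477 + 0.11×0.2289 + 0.14×0.1918 = 1.5162
E(R_P) = R_f + β_P × MRP = 4.61% + 1.5162 × 6.27% = 14.12%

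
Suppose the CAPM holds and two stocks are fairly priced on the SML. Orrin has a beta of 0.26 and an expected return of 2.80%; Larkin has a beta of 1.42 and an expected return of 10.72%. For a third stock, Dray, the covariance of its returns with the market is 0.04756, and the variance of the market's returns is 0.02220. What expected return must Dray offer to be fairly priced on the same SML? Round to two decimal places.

15.65%

MRP = (10.72% − 2.80%) / (1.42 − 0.26) = 6.8276%
R_f = 2.80% − 0.26 × 6.8276% = 1.0248%
β_Dray = Cov / Var(R_m) = 0.04756 / 0.02220 = 2.1423
E(R_Dray) = R_f + β × MRP = 1.0248% + 2.1423 × 6.8276% = 15.65%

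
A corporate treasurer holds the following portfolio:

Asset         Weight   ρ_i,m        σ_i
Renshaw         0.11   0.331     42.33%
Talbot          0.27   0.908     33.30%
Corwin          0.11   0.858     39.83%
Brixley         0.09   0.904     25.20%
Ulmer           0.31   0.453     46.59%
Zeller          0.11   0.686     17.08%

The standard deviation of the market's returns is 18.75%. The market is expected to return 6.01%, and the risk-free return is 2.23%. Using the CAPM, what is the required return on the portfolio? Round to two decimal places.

6.94%

β_Renshaw = 0.331 × 42.33% / 18.75% = 0.7473
β_Talbot = 0.908 × 33.30% / 18.75% = 1.6126
β_Corwin = 0.858 × 39.83% / 18.75% = 1.8226
β_Brixley = 0.904 × 25.20% / 18.75% = 1.2150
β_Ulmer = 0.453 × 46.59% / 18.75% = 1.1256
β_Zeller = 0.686 × 17.08% / 18.75% = 0.6249
β_P = Σ w_i β_i = 0.11×0.7473 + 0.27×1.6126 + 0.11×1.8226 + 0.09×1.2150 + 0.31×1.1256 + 0.11×0.6249 = 1.2451
MRP = 6.01% − 2.23% = 3.78%
E(R_P) = R_f + β_P × MRP = 2.23% + 1.2451 × 3.78% = 6.94%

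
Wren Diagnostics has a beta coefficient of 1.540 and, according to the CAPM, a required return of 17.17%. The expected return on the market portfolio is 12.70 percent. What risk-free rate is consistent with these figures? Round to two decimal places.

E(R) = R_f + β(E(R_m) − R_f) = R_f(1 − β) + β·E(R_m)
17.17% = R_f × (1 − 1.540) + 1.540 × 12.70%
17.17% = R_f × -0.540 + 19.55800%
R_f = (17.17% − 19.55800%) / -0.540 = 4.42%

4.42%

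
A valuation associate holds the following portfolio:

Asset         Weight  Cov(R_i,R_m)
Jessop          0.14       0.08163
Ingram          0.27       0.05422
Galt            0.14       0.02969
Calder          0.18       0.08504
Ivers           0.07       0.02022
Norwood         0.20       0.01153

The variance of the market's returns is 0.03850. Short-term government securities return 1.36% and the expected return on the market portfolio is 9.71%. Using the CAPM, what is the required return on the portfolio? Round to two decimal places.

β_Jessop = 0.08163 / 0.03850 = 2.1203
β_Ingram = 0.05422 / 0.03850 = 1.4083
β_Galt = 0.02969 / 0.03850 = 0.7712
β_Calder = 0.08504 / 0.03850 = 2.2088
β_Ivers = 0.02022 / 0.03850 = 0.5252
β_Norwood = 0.01153 / 0.03850 = 0.2995
β_P = Σ w_i β_i = 0.14×2.1203 + 0.27×1.4083 + 0.14×0.7712 + 0.18×2.2088 + 0.07×0.5252 + 0.20×0.2995 = 1.2793
MRP = 9.71% − 1.36% = 8.35%
E(R_P) = R_f + β_P × MRP = 1.36% + 1.2793 × 8.35% = 12.04%

12.04%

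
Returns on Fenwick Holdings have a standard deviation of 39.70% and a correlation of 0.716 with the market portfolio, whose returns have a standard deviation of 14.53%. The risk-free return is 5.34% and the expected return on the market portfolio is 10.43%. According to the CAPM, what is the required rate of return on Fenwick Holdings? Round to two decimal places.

15.30%

β = ρ × σ_i / σ_m = 0.716 × 39.70% / 14.53% = 1.9563
MRP = 10.43% − 5.34% = 5.09%
E(R) = 5.34% + 1.9563 × 5.09% = 15.30%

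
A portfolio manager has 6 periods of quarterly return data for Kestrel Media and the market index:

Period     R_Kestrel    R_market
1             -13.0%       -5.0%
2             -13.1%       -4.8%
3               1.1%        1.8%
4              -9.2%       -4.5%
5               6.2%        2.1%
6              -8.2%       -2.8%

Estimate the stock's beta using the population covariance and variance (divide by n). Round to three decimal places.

2.331

Mean R_i = (-13.0 − 13.1 + 1.1 − 9.2 + 6.2 − 8.2) / 6 = -6.0333%
Mean R_m = (-5.0 − 4.8 + 1.8 − 4.5 + 2.1 − 2.8) / 6 = -2.2000%
Σ(R_i − R̄_i)(R_m − R̄_m) = 127.6000  ⇒  Cov = 127.6000 / 6 = 21.2667
Σ(R_m − R̄_m)² = 54.7400  ⇒  Var(R_m) = 54.7400 / 6 = 9.1233
β = Cov / Var(R_m) = 21.2667 / 9.1233 = 2.3310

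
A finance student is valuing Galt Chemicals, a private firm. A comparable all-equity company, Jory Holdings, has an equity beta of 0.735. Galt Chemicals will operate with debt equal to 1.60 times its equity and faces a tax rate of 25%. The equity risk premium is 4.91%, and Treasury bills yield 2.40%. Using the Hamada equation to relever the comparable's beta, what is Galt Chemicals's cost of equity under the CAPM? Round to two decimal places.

10.34%

β_L = β_U × [1 + (1 − t)(D/E)] = 0.735 × [1 + (1 − 0.25) × 1.60]
    = 0.735 × [1 + 0.75 × 1.60] = 0.735 × 2.2000 = 1.6170
E(R) = R_f + β_L × MRP = 2.40% + 1.6170 × 4.91% = 10.34%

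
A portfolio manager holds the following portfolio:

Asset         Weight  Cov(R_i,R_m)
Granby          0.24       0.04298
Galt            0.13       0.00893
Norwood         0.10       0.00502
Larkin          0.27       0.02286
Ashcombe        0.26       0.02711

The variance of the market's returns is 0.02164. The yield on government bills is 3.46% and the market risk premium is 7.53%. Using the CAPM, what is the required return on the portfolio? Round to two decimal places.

12.23%

β_Granby = 0.04298 / 0.02164 = 1.9861
β_Galt = 0.00893 / 0.02164 = 0.4127
β_Norwood = 0.00502 / 0.02164 = 0.2320
β_Larkin = 0.02286 / 0.02164 = 1.0564
β_Ashcombe = 0.02711 / 0.02164 = 1.2528
β_P = Σ w_i β_i = 0.24×1.9861 + 0.13×0.4127 + 0.10×0.2320 + 0.27×1.0564 + 0.26×1.2528 = 1.1645
E(R_P) = R_f + β_P × MRP = 3.46% + 1.1645 × 7.53% = 12.23%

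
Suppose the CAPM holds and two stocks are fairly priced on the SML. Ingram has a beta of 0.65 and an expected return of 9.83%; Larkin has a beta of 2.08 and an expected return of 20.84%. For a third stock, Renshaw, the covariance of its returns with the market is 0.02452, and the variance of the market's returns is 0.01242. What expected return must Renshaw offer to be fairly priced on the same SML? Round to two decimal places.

MRP = (20.84% − 9.83%) / (2.08 − 0.65) = 7.6993%
R_f = 9.83% − 0.65 × 7.6993% = 4.8255%
β_Renshaw = Cov / Var(R_m) = 0.02452 / 0.01242 = 1.9742
E(R_Renshaw) = R_f + β × MRP = 4.8255% + 1.9742 × 7.6993% = 20.03%

20.03%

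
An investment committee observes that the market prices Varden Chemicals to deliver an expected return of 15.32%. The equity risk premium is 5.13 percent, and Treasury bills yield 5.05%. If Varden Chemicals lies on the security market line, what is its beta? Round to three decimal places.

β = (E(R) − R_f) / MRP = (15.32% − 5.05%) / 5.13% = 10.27% / 5.13% = 2.002

2.002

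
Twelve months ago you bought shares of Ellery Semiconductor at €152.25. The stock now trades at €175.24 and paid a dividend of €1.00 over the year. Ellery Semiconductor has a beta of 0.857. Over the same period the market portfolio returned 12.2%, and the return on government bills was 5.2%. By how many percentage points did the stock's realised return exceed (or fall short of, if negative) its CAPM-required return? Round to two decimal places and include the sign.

+4.56%

Realised HPR = (P1 + D1 − P0) / P0 = (175.24 + 1.00 − 152.25) / 152.25 = 23.99 / 152.25 = 15.7570%
MRP = 12.2% − 5.2% = 7.00%
CAPM required = R_f + β·MRP = 5.2% + 0.857 × 7.0% = 11.1990%
α = realised − required = 15.7570% − 11.1990% = +4.56%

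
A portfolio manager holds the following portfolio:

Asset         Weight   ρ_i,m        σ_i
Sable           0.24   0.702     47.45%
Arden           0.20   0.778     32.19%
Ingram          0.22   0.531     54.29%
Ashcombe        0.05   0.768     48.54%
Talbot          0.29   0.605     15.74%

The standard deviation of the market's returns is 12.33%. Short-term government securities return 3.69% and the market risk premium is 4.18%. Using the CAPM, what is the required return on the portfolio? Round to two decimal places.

β_Sable = 0.702 × 47.45% / 12.33% = 2.7015
β_Arden = 0.778 × 32.19% / 12.33% = 2.0311
β_Ingram = 0.531 × 54.29% / 12.33% = 2.3380
β_Ashcombe = 0.768 × 48.54% / 12.33% = 3.0234
β_Talbot = 0.605 × 15.74% / 12.33% = 0.7723
β_P = Σ w_i β_i = 0.24×2.7015 + 0.20×2.0311 + 0.22×2.3380 + 0.05×3.0234 + 0.29×0.7723 = 1.9441
E(R_P) = R_f + β_P × MRP = 3.69% + 1.9441 × 4.18% = 11.82%

11.82%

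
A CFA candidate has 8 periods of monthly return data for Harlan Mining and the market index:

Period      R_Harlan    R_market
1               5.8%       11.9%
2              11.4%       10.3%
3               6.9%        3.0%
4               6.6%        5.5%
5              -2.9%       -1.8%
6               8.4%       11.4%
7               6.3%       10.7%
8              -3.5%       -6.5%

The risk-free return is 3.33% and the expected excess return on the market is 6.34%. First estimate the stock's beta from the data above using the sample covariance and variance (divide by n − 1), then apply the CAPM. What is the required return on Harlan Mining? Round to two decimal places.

Mean R_i = (5.8 + 11.4 + 6.9 + 6.6 − 2.9 + 8.4 + 6.3 − 3.5) / 8 = 4.8750%
Mean R_m = (11.9 + 10.3 + 3.0 + 5.5 − 1.8 + 11.4 + 10.7 − 6.5) / 8 = 5.5625%
Σ(R_i − R̄_i)(R_m − R̄_m) = 217.6425  ⇒  Cov = 217.6425 / 7 = 31.0918
Σ(R_m − R̄_m)² = 329.3588  ⇒  Var(R_m) = 329.3588 / 7 = 47.0513
β = Cov / Var(R_m) = 31.0918 / 47.0513 = 0.6608
E(R) = R_f + β × MRP = 3.33% + 0.6608 × 6.34% = 7.52%

7.52%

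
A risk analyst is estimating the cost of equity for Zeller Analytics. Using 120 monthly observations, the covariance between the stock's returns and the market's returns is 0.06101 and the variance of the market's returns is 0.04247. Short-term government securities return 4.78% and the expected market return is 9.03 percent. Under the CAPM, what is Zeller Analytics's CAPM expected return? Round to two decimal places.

10.89%

β = Cov(R_i, R_m) / Var(R_m) = 0.06101 / 0.04247 = 1.4365
MRP = 9.03% − 4.78% = 4.25%
E(R) = R_f + β × MRP = 4.78% + 1.4365 × 4.25% = 10.89%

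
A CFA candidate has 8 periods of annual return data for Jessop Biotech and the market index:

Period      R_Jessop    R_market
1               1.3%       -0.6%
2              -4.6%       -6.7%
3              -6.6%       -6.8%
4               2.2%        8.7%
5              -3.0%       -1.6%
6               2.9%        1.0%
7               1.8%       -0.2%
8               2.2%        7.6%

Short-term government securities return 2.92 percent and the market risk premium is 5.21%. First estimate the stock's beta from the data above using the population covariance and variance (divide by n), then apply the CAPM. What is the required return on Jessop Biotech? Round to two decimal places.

Mean R_i = (1.3 − 4.6 − 6.6 + 2.2 − 3.0 + 2.9 + 1.8 + 2.2) / 8 = -0.4750%
Mean R_m = (-0.6 − 6.7 − 6.8 + 8.7 − 1.6 + 1.0 − 0.2 + 7.6) / 8 = 0.1750%
Σ(R_i − R̄_i)(R_m − R̄_m) = 118.7850  ⇒  Cov = 118.7850 / 8 = 14.8481
Σ(R_m − R̄_m)² = 228.2950  ⇒  Var(R_m) = 228.2950 / 8 = 28.5369
β = Cov / Var(R_m) = 14.8481 / 28.5369 = 0.5203
E(R) = R_f + β × MRP = 2.92% + 0.5203 × 5.21% = 5.63%

5.63%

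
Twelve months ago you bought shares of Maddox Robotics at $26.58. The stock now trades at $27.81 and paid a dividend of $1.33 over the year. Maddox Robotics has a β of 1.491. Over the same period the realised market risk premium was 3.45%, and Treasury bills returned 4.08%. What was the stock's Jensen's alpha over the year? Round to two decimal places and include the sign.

+0.41%

Realised HPR = (P1 + D1 − P0) / P0 = (27.81 + 1.33 − 26.58) / 26.58 = 2.56 / 26.58 = 9.6313%
CAPM required = R_f + β·MRP = 4.08% + 1.491 × 3.45% = 9.22395%
α = realised − required = 9.6313% − 9.22395% = +0.41%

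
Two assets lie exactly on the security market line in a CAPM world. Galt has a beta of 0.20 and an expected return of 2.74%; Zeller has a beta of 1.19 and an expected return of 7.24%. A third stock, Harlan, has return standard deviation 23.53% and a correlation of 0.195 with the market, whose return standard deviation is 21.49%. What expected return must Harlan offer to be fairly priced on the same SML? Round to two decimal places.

MRP = (7.24% − 2.74%) / (1.19 − 0.20) = 4.5455%
R_f = 2.74% − 0.20 × 4.5455% = 1.8309%
β_Harlan = ρ·σ_i/σ_m = 0.195 × 23.53 / 21.49 = 0.2135
E(R_Harlan) = R_f + β × MRP = 1.8309% + 0.2135 × 4.5455% = 2.80%

2.80%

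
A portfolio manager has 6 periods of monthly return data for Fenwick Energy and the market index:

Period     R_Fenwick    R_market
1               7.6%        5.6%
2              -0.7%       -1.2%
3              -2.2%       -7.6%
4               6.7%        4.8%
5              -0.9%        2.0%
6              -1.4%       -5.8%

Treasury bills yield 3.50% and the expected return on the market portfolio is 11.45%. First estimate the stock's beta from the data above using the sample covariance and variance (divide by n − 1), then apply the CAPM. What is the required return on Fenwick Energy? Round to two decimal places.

Mean R_i = (7.6 − 0.7 − 2.2 + 6.7 − 0.9 − 1.4) / 6 = 1.5167%
Mean R_m = (5.6 − 1.2 − 7.6 + 4.8 + 2.0 − 5.8) / 6 = -0.3667%
Σ(R_i − R̄_i)(R_m − R̄_m) = 101.9367  ⇒  Cov = 101.9367 / 5 = 20.3873
Σ(R_m − R̄_m)² = 150.4333  ⇒  Var(R_m) = 150.4333 / 5 = 30.0867
β = Cov / Var(R_m) = 20.3873 / 30.0867 = 0.6776
MRP = 11.45% − 3.50% = 7.95%
E(R) = R_f + β × MRP = 3.50% + 0.6776 × 7.95% = 8.89%

8.89%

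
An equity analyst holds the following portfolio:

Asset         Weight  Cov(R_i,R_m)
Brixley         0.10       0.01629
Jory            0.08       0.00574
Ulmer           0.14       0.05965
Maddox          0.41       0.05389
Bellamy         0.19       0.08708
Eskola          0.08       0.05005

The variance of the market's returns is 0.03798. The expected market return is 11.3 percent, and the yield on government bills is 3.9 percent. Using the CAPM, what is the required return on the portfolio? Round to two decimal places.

β_Brixley = 0.01629 / 0.03798 = 0.4289
β_Jory = 0.00574 / 0.03798 = 0.1511
β_Ulmer = 0.05965 / 0.03798 = 1.5706
β_Maddox = 0.05389 / 0.03798 = 1.4189
β_Bellamy = 0.08708 / 0.03798 = 2.2928
β_Eskola = 0.05005 / 0.03798 = 1.3178
β_P = Σ w_i β_i = 0.10×0.4289 + 0.08×0.1511 + 0.14×1.5706 + 0.41×1.4189 + 0.19×2.2928 + 0.08×1.3178 = 1.3977
MRP = 11.3% − 3.9% = 7.40%
E(R_P) = R_f + β_P × MRP = 3.9% + 1.3977 × 7.4% = 14.24%

14.24%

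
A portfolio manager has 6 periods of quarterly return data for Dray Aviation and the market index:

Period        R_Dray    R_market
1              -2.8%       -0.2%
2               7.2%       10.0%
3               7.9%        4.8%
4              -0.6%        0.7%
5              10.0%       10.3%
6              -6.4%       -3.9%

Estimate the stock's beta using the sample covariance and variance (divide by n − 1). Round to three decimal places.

Mean R_i = (-2.8 + 7.2 + 7.9 − 0.6 + 10.0 − 6.4) / 6 = 2.5500%
Mean R_m = (-0.2 + 10.0 + 4.8 + 0.7 + 10.3 − 3.9) / 6 = 3.6167%
Σ(R_i − R̄_i)(R_m − R̄_m) = 182.6850  ⇒  Cov = 182.6850 / 5 = 36.5370
Σ(R_m − R̄_m)² = 166.3883  ⇒  Var(R_m) = 166.3883 / 5 = 33.2777
β = Cov / Var(R_m) = 36.5370 / 33.2777 = 1.0979

1.098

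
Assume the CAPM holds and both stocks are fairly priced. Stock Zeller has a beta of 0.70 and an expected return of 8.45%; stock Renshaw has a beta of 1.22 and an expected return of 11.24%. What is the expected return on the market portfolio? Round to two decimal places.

10.06%

Both satisfy E(R) = R_f + β·MRP, so the slope of the SML is
MRP = (11.24% − 8.45%) / (1.22 − 0.70) = 2.79% / 0.52 = 5.3654%
R_f = E(R_Zeller) − β_Zeller·MRP = 8.45% − 0.70 × 5.3654% = 4.6942%
E(R_m) = R_f + MRP = 4.6942% + 5.3654% = 10.06%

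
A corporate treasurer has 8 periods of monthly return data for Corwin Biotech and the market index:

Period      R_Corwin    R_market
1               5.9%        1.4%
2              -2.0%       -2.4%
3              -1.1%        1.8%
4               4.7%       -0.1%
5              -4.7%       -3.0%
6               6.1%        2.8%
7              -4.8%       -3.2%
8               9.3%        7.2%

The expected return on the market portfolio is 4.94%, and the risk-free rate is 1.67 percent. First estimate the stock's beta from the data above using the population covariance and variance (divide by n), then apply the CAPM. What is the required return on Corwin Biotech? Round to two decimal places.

Mean R_i = (5.9 − 2.0 − 1.1 + 4.7 − 4.7 + 6.1 − 4.8 + 9.3) / 8 = 1.6750%
Mean R_m = (1.4 − 2.4 + 1.8 − 0.1 − 3.0 + 2.8 − 3.2 + 7.2) / 8 = 0.5625%
Σ(R_i − R̄_i)(R_m − R̄_m) = 116.5725  ⇒  Cov = 116.5725 / 8 = 14.5716
Σ(R_m − R̄_m)² = 87.3588  ⇒  Var(R_m) = 87.3588 / 8 = 10.9199
β = Cov / Var(R_m) = 14.5716 / 10.9199 = 1.3344
MRP = 4.94% − 1.67% = 3.27%
E(R) = R_f + β × MRP = 1.67% + 1.3344 × 3.27% = 6.03%

6.03%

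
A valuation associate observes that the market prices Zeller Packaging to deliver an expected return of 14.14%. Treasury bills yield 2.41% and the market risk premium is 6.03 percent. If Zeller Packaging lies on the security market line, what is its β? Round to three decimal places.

β = (E(R) − R_f) / MRP = (14.14% − 2.41%) / 6.03% = 11.73% / 6.03% = 1.945

1.945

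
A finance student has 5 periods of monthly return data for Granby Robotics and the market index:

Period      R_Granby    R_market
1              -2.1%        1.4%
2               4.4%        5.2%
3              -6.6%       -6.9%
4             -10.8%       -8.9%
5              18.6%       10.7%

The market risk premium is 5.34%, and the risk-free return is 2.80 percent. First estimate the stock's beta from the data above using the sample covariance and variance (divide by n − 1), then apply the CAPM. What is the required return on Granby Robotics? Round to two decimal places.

9.92%

Mean R_i = (-2.1 + 4.4 − 6.6 − 10.8 + 18.6) / 5 = 0.7000%
Mean R_m = (1.4 + 5.2 − 6.9 − 8.9 + 10.7) / 5 = 0.3000%
Σ(R_i − R̄_i)(R_m − R̄_m) = 359.5700  ⇒  Cov = 359.5700 / 4 = 89.8925
Σ(R_m − R̄_m)² = 269.8600  ⇒  Var(R_m) = 269.8600 / 4 = 67.4650
β = Cov / Var(R_m) = 89.8925 / 67.4650 = 1.3324
E(R) = R_f + β × MRP = 2.80% + 1.3324 × 5.34% = 9.92%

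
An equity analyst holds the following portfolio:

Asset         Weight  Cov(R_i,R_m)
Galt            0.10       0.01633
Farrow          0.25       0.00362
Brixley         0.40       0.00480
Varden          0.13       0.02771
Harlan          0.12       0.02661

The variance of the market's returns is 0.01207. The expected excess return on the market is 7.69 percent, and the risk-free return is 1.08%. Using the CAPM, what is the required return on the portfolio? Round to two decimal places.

β_Galt = 0.01633 / 0.01207 = 1.3529
β_Farrow = 0.00362 / 0.01207 = 0.2999
β_Brixley = 0.00480 / 0.01207 = 0.3977
β_Varden = 0.02771 / 0.01207 = 2.2958
β_Harlan = 0.02661 / 0.01207 = 2.2046
β_P = Σ w_i β_i = 0.10×1.3529 + 0.25×0.2999 + 0.40×0.3977 + 0.13×2.2958 + 0.12×2.2046 = 0.9324
E(R_P) = R_f + β_P × MRP = 1.08% + 0.9324 × 7.69% = 8.25%

8.25%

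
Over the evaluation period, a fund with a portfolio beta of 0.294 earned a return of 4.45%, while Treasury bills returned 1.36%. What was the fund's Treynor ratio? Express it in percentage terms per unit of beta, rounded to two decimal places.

Treynor = (R_P − R_f) / β_P = (4.45% − 1.36%) / 0.2940 = 3.09% / 0.2940 = 10.51%

10.51%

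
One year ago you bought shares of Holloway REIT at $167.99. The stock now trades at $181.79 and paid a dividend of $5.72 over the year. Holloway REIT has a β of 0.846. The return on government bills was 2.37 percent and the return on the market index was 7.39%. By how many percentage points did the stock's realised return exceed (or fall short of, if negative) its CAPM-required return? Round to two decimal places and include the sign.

Realised HPR = (P1 + D1 − P0) / P0 = (181.79 + 5.72 − 167.99) / 167.99 = 19.52 / 167.99 = 11.6197%
MRP = 7.39% − 2.37% = 5.02%
CAPM required = R_f + β·MRP = 2.37% + 0.846 × 5.02% = 6.61692%
α = realised − required = 11.6197% − 6.61692% = +5.00%

+5.00%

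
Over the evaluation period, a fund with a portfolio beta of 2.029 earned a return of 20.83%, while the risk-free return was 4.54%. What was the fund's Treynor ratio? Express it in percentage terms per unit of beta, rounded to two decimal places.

8.03%

Treynor = (R_P − R_f) / β_P = (20.83% − 4.54%) / 2.0290 = 16.29% / 2.0290 = 8.03%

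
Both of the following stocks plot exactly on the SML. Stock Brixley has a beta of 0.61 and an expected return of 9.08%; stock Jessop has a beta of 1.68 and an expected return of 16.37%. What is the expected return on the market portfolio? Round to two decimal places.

11.74%

Both satisfy E(R) = R_f + β·MRP, so the slope of the SML is
MRP = (16.37% − 9.08%) / (1.68 − 0.61) = 7.29% / 1.07 = 6.8131%
R_f = E(R_Brixley) − β_Brixley·MRP = 9.08% − 0.61 × 6.8131% = 4.9240%
E(R_m) = R_f + MRP = 4.9240% + 6.8131% = 11.74%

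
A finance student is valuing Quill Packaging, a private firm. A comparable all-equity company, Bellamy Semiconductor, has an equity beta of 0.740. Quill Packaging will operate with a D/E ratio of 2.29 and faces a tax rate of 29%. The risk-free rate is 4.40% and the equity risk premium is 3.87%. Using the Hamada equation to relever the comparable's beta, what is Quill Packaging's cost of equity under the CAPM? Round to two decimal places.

11.92%

β_L = β_U × [1 + (1 − t)(D/E)] = 0.740 × [1 + (1 − 0.29) × 2.29]
    = 0.740 × [1 + 0.71 × 2.29] = 0.740 × 2.6259 = 1.9432
E(R) = R_f + β_L × MRP = 4.40% + 1.9432 × 3.87% = 11.92%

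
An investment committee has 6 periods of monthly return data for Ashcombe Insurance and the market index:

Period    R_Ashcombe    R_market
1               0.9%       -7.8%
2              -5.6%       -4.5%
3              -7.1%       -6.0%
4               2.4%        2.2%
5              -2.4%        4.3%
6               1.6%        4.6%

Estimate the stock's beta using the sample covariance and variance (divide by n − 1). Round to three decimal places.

0.333

Mean R_i = (0.9 − 5.6 − 7.1 + 2.4 − 2.4 + 1.6) / 6 = -1.7000%
Mean R_m = (-7.8 − 4.5 − 6.0 + 2.2 + 4.3 + 4.6) / 6 = -1.2000%
Σ(R_i − R̄_i)(R_m − R̄_m) = 50.8600  ⇒  Cov = 50.8600 / 5 = 10.1720
Σ(R_m − R̄_m)² = 152.9400  ⇒  Var(R_m) = 152.9400 / 5 = 30.5880
β = Cov / Var(R_m) = 10.1720 / 30.5880 = 0.3325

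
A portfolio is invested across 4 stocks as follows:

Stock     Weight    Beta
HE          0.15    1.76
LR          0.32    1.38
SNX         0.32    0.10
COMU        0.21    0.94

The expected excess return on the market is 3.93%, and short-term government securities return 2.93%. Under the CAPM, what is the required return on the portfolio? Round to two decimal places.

6.60%

β_P = Σ w_i β_i = 0.15×1.76 + 0.32×1.38 + 0.32×0.10 + 0.21×0.94 = 0.9350
E(R_P) = R_f + β_P × MRP = 2.93% + 0.9350 × 3.93% = 6.60%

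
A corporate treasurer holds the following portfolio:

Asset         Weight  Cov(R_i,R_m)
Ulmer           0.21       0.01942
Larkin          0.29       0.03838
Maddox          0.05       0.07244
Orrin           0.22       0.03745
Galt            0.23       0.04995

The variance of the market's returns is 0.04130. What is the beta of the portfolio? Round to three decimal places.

β_Ulmer = 0.01942 / 0.04130 = 0.4702
β_Larkin = 0.03838 / 0.04130 = 0.9293
β_Maddox = 0.07244 / 0.04130 = 1.7540
β_Orrin = 0.03745 / 0.04130 = 0.9068
β_Galt = 0.04995 / 0.04130 = 1.2094
β_P = Σ w_i β_i = 0.21×0.4702 + 0.29×0.9293 + 0.05×1.7540 + 0.22×0.9068 + 0.23×1.2094 = 0.9336

0.934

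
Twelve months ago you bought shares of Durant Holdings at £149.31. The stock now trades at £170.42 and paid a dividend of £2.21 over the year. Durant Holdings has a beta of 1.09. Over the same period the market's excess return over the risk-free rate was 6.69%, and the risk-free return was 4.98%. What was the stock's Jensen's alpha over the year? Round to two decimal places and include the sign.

Realised HPR = (P1 + D1 − P0) / P0 = (170.42 + 2.21 − 149.31) / 149.31 = 23.32 / 149.31 = 15.6185%
CAPM required = R_f + β·MRP = 4.98% + 1.09 × 6.69% = 12.2721%
α = realised − required = 15.6185% − 12.2721% = +3.35%

+3.35%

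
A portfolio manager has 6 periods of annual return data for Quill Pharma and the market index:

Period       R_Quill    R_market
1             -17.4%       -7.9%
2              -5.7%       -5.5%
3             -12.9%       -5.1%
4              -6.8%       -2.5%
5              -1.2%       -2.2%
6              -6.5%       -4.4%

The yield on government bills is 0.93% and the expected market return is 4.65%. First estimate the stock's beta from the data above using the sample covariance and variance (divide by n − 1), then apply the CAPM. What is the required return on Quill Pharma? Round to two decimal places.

Mean R_i = (-17.4 − 5.7 − 12.9 − 6.8 − 1.2 − 6.5) / 6 = -8.4167%
Mean R_m = (-7.9 − 5.5 − 5.1 − 2.5 − 2.2 − 4.4) / 6 = -4.6000%
Σ(R_i − R̄_i)(R_m − R̄_m) = 50.5400  ⇒  Cov = 50.5400 / 5 = 10.1080
Σ(R_m − R̄_m)² = 22.1600  ⇒  Var(R_m) = 22.1600 / 5 = 4.4320
β = Cov / Var(R_m) = 10.1080 / 4.4320 = 2.2807
MRP = 4.65% − 0.93% = 3.72%
E(R) = R_f + β × MRP = 0.93% + 2.2807 × 3.72% = 9.41%

9.41%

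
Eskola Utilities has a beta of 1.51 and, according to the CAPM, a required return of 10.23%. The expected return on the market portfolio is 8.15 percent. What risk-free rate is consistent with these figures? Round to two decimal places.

4.07%

E(R) = R_f + β(E(R_m) − R_f) = R_f(1 − β) + β·E(R_m)
10.23% = R_f × (1 − 1.51) + 1.51 × 8.15%
10.23% = R_f × -0.51 + 12.3065%
R_f = (10.23% − 12.3065%) / -0.51 = 4.07%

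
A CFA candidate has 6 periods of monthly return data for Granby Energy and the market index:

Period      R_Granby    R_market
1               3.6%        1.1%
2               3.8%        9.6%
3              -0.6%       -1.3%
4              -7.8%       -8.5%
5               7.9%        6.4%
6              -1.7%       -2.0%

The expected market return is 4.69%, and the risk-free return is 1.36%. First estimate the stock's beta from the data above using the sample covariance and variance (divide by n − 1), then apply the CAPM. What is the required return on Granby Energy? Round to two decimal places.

Mean R_i = (3.6 + 3.8 − 0.6 − 7.8 + 7.9 − 1.7) / 6 = 0.8667%
Mean R_m = (1.1 + 9.6 − 1.3 − 8.5 + 6.4 − 2.0) / 6 = 0.8833%
Σ(R_i − R̄_i)(R_m − R̄_m) = 156.8867  ⇒  Cov = 156.8867 / 5 = 31.3773
Σ(R_m − R̄_m)² = 207.5883  ⇒  Var(R_m) = 207.5883 / 5 = 41.5177
β = Cov / Var(R_m) = 31.3773 / 41.5177 = 0.7558
MRP = 4.69% − 1.36% = 3.33%
E(R) = R_f + β × MRP = 1.36% + 0.7558 × 3.33% = 3.88%

3.88%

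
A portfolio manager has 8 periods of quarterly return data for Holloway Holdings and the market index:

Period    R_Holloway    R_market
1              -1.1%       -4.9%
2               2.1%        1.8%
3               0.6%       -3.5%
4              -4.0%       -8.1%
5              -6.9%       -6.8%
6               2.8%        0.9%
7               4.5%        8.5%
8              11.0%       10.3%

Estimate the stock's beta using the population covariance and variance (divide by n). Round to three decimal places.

0.735

Mean R_i = (-1.1 + 2.1 + 0.6 − 4.0 − 6.9 + 2.8 + 4.5 + 11.0) / 8 = 1.1250%
Mean R_m = (-4.9 + 1.8 − 3.5 − 8.1 − 6.8 + 0.9 + 8.5 + 10.3) / 8 = -0.2250%
Σ(R_i − R̄_i)(R_m − R̄_m) = 242.4850  ⇒  Cov = 242.4850 / 8 = 30.3106
Σ(R_m − R̄_m)² = 330.0950  ⇒  Var(R_m) = 330.0950 / 8 = 41.2619
β = Cov / Var(R_m) = 30.3106 / 41.2619 = 0.7346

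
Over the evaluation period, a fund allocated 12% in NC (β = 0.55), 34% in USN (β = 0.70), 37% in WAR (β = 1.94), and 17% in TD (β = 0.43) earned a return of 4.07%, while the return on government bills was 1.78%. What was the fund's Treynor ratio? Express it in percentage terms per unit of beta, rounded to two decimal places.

β_P = 0.12×0.55 + 0.34×0.70 + 0.37×1.94 + 0.17×0.43 = 1.0949
Treynor = (R_P − R_f) / β_P = (4.07% − 1.78%) / 1.0949 = 2.29% / 1.0949 = 2.09%

2.09%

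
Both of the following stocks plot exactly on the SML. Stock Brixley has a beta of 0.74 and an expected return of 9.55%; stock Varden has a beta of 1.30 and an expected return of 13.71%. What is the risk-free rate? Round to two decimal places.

4.05%

Both satisfy E(R) = R_f + β·MRP, so the slope of the SML is
MRP = (13.71% − 9.55%) / (1.30 − 0.74) = 4.16% / 0.56 = 7.4286%
R_f = E(R_Brixley) − β_Brixley·MRP = 9.55% − 0.74 × 7.4286% = 4.0528%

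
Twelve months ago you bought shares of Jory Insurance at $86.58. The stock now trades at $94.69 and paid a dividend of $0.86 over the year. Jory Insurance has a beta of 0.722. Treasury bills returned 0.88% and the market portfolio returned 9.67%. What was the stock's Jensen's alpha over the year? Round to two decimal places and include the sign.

Realised HPR = (P1 + D1 − P0) / P0 = (94.69 + 0.86 − 86.58) / 86.58 = 8.97 / 86.58 = 10.3604%
MRP = 9.67% − 0.88% = 8.79%
CAPM required = R_f + β·MRP = 0.88% + 0.722 × 8.79% = 7.22638%
α = realised − required = 10.3604% − 7.22638% = +3.13%

+3.13%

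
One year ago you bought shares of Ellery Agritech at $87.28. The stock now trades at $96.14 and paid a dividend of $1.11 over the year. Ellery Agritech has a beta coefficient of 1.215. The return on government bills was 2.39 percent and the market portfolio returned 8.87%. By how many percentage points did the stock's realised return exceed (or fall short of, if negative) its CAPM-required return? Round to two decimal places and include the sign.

Realised HPR = (P1 + D1 − P0) / P0 = (96.14 + 1.11 − 87.28) / 87.28 = 9.97 / 87.28 = 11.4230%
MRP = 8.87% − 2.39% = 6.48%
CAPM required = R_f + β·MRP = 2.39% + 1.215 × 6.48% = 10.26320%
α = realised − required = 11.4230% − 10.26320% = +1.16%

+1.16%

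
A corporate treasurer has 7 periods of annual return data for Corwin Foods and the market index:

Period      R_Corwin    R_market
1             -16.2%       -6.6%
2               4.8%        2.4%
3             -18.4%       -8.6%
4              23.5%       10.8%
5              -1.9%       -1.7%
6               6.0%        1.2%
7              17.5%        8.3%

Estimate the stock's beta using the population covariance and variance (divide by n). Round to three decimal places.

2.184

Mean R_i = (-16.2 + 4.8 − 18.4 + 23.5 − 1.9 + 6.0 + 17.5) / 7 = 2.1857%
Mean R_m = (-6.6 + 2.4 − 8.6 + 10.8 − 1.7 + 1.2 + 8.3) / 7 = 0.8286%
Σ(R_i − R̄_i)(R_m − R̄_m) = 673.4829  ⇒  Cov = 673.4829 / 7 = 96.2118
Σ(R_m − R̄_m)² = 308.3343  ⇒  Var(R_m) = 308.3343 / 7 = 44.0478
β = Cov / Var(R_m) = 96.2118 / 44.0478 = 2.1843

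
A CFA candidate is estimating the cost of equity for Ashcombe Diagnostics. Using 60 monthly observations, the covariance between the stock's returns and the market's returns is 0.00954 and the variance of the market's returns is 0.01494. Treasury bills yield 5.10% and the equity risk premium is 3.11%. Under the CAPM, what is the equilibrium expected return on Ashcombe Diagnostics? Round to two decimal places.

β = Cov(R_i, R_m) / Var(R_m) = 0.00954 / 0.01494 = 0.6386
E(R) = R_f + β × MRP = 5.10% + 0.6386 × 3.11% = 7.09%

7.09%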